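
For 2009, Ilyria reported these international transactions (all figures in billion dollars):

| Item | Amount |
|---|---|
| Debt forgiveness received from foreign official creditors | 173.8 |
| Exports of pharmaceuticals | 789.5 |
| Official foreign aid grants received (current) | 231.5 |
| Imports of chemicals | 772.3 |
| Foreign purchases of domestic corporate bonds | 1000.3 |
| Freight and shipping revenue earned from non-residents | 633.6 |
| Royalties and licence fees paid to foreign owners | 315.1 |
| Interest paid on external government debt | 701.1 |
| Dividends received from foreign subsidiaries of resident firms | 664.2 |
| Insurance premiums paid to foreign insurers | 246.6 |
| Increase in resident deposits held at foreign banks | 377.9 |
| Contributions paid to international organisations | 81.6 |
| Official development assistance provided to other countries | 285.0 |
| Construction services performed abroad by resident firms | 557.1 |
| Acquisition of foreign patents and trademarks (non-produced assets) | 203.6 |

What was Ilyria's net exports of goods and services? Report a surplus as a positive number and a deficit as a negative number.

646.2

Goods: 789.5 - 772.3 = 17.2
Services: -246.6 + 557.1 - 315.1 + 633.6 = 629.0
Trade balance = 17.2 + 629.0 = 646.2
(Excluded from the trade balance — capital account: debt forgiveness received from foreign official creditors 173.8, acquisition of foreign patents and trademarks (non-produced assets) 203.6; secondary income: official foreign aid grants received (current) 231.5, contributions paid to international organisations 81.6, official development assistance provided to other countries 285.0; financial account: foreign purchases of domestic corporate bonds 1000.3, increase in resident deposits held at foreign banks 377.9; primary income: interest paid on external government debt 701.1, dividends received from foreign subsidiaries of resident firms 664.2.)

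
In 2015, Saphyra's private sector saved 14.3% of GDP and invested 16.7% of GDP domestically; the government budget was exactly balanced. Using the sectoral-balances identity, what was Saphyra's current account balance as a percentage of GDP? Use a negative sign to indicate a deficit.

-2.4

By the sectoral-balances identity, CA = (S_private - I) + (T - G).
Private balance = 14.3 - 16.7 = -2.4
Government balance (T - G) = 0
CA = -2.4 + 0.0 = -2.4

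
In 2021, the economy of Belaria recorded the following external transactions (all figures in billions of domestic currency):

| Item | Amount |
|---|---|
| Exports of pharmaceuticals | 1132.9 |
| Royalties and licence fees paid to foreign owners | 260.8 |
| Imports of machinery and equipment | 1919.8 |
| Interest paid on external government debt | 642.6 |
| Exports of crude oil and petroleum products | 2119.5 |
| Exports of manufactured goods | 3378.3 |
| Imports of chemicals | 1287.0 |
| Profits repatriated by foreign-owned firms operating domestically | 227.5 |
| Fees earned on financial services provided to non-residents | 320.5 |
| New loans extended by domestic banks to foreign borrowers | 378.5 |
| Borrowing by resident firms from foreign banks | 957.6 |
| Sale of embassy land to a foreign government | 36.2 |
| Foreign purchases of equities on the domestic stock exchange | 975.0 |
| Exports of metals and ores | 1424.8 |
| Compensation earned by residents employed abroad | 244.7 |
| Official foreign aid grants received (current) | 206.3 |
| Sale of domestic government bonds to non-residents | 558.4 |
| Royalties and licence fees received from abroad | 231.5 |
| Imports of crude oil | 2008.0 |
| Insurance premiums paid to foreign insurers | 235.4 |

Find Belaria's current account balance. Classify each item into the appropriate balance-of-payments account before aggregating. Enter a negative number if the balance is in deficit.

2477.4

Goods: -1919.8 + 2119.5 - 2008.0 - 1287.0 + 3378.3 + 1132.9 + 1424.8 = 2840.7
Services: 320.5 - 235.4 - 260.8 + 231.5 = 55.8
Primary income: 244.7 - 642.6 - 227.5 = -625.4
Secondary income: 206.3
Current account = 2840.7 + 55.8 + (-625.4) + 206.3 = 2477.4
(Excluded from the current account — financial account: new loans extended by domestic banks to foreign borrowers 378.5, borrowing by resident firms from foreign banks 957.6, foreign purchases of equities on the domestic stock exchange 975.0, sale of domestic government bonds to non-residents 558.4; capital account: sale of embassy land to a foreign government 36.2.)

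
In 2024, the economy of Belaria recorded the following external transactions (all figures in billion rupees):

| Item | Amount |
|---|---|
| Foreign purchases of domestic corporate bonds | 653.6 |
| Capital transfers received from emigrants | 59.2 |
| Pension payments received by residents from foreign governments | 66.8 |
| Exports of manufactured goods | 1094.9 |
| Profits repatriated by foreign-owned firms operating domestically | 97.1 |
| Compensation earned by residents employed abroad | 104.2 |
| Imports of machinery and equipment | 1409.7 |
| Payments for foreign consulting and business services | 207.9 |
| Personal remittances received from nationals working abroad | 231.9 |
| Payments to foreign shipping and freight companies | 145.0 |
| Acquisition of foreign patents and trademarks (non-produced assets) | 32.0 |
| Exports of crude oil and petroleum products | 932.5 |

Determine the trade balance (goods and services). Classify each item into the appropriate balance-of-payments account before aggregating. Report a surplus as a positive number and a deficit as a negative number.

Goods: 1094.9 + 932.5 - 1409.7 = 617.7
Services: -207.9 - 145.0 = -352.9
Trade balance = 617.7 + (-352.9) = 264.8
(Excluded from the trade balance — financial account: foreign purchases of domestic corporate bonds 653.6; capital account: capital transfers received from emigrants 59.2, acquisition of foreign patents and trademarks (non-produced assets) 32.0; secondary income: pension payments received by residents from foreign governments 66.8, personal remittances received from nationals working abroad 231.9; primary income: profits repatriated by foreign-owned firms operating domestically 97.1, compensation earned by residents employed abroad 104.2.)

264.8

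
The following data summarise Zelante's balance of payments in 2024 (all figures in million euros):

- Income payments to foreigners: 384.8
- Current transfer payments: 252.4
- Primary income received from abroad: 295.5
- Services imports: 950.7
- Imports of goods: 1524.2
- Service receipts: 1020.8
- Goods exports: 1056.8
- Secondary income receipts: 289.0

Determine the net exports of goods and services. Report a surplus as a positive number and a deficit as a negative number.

Goods balance = 1056.8 - 1524.2 = -467.4
Services balance = 1020.8 - 950.7 = 70.1
Trade balance (goods + services) = -467.4 + 70.1 = -397.3

-397.3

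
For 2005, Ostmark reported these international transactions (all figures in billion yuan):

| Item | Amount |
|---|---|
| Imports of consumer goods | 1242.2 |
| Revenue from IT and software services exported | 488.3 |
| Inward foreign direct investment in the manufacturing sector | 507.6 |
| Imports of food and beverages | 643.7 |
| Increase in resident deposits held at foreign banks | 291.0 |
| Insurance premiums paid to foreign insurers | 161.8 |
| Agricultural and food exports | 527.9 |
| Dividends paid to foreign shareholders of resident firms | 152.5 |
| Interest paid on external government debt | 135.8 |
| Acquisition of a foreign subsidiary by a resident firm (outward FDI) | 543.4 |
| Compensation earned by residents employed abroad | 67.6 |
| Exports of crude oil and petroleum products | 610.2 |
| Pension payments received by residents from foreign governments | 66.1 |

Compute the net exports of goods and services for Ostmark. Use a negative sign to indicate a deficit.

-421.3

Goods: -643.7 + 610.2 - 1242.2 + 527.9 = -747.8
Services: 488.3 - 161.8 = 326.5
Trade balance = -747.8 + 326.5 = -421.3
(Excluded from the trade balance — financial account: inward foreign direct investment in the manufacturing sector 507.6, increase in resident deposits held at foreign banks 291.0, acquisition of a foreign subsidiary by a resident firm (outward FDI) 543.4; primary income: dividends paid to foreign shareholders of resident firms 152.5, interest paid on external government debt 135.8, compensation earned by residents employed abroad 67.6; secondary income: pension payments received by residents from foreign governments 66.1.)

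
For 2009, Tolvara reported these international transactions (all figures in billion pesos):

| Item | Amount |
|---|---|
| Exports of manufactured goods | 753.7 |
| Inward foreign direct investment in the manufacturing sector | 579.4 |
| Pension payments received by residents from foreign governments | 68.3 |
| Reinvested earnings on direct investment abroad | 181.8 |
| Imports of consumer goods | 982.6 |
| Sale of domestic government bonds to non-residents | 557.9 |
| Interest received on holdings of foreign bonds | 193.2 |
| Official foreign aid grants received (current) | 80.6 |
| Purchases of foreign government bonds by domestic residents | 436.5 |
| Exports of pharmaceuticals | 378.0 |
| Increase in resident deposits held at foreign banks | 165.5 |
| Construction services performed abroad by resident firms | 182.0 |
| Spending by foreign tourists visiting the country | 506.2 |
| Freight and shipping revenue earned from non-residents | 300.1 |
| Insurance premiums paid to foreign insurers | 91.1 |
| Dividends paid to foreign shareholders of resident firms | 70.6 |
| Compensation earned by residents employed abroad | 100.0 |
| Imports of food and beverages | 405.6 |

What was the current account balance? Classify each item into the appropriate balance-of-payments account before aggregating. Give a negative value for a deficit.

1194.0

Goods: -982.6 + 753.7 - 405.6 + 378.0 = -256.5
Services: -91.1 + 300.1 + 182.0 + 506.2 = 897.2
Primary income: 100.0 + 181.8 + 193.2 - 70.6 = 404.4
Secondary income: 80.6 + 68.3 = 148.9
Current account = (-256.5) + 897.2 + 404.4 + 148.9 = 1194.0
(Excluded from the current account — financial account: inward foreign direct investment in the manufacturing sector 579.4, sale of domestic government bonds to non-residents 557.9, purchases of foreign government bonds by domestic residents 436.5, increase in resident deposits held at foreign banks 165.5.)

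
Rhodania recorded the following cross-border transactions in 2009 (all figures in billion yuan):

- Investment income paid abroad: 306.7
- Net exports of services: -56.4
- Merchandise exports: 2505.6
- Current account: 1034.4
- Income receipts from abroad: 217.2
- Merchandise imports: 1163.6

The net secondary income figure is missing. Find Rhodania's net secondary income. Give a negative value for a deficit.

-161.7

Current account = goods balance + services balance + net primary income + net secondary income
Sum of the known components = 1196.1
Net secondary income = CA - (known components) = 1034.4 - 1196.1 = -161.7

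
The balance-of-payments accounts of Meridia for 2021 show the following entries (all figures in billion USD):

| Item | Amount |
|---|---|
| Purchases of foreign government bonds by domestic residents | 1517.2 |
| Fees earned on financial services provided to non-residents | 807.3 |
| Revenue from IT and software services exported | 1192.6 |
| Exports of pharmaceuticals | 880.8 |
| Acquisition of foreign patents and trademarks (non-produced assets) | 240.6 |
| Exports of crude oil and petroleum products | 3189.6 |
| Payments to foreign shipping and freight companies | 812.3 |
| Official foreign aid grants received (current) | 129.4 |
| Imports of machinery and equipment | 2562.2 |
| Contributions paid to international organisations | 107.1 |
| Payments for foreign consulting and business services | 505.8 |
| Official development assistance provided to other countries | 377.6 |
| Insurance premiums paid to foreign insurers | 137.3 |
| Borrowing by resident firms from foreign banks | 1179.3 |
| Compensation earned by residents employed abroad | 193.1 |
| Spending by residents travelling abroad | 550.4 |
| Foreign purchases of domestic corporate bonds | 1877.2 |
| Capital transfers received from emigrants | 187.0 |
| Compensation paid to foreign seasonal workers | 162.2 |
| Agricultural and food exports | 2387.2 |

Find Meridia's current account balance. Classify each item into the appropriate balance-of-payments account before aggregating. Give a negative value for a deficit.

Goods: -2562.2 + 880.8 + 2387.2 + 3189.6 = 3895.4
Services: 807.3 - 812.3 - 137.3 - 550.4 + 1192.6 - 505.8 = -5.9
Primary income: -162.2 + 193.1 = 30.9
Secondary income: -377.6 - 107.1 + 129.4 = -355.3
Current account = 3895.4 + (-5.9) + 30.9 + (-355.3) = 3565.1
(Excluded from the current account — financial account: purchases of foreign government bonds by domestic residents 1517.2, borrowing by resident firms from foreign banks 1179.3, foreign purchases of domestic corporate bonds 1877.2; capital account: acquisition of foreign patents and trademarks (non-produced assets) 240.6, capital transfers received from emigrants 187.0.)

3565.1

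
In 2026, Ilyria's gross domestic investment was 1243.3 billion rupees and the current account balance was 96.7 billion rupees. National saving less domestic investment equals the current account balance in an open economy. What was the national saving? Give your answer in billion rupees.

1340.0

S = I + CA = 1243.3 + 96.7 = 1340.0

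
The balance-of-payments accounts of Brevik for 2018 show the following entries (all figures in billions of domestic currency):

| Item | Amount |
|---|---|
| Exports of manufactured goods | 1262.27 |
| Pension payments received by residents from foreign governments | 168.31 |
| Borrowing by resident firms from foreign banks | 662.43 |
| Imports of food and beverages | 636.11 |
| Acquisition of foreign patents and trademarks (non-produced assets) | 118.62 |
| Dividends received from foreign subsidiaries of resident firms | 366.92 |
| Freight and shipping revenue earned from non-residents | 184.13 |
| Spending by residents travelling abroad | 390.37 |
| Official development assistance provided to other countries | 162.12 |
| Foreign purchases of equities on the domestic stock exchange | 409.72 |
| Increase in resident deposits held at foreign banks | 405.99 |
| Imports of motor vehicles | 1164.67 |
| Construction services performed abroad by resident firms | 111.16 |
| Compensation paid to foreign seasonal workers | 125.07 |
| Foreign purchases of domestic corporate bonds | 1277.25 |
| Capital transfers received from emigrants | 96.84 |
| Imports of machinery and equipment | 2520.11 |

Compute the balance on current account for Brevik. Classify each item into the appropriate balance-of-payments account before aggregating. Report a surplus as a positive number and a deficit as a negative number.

-2905.66

Goods: -636.11 - 1164.67 + 1262.27 - 2520.11 = -3058.62
Services: 111.16 + 184.13 - 390.37 = -95.08
Primary income: 366.92 - 125.07 = 241.85
Secondary income: -162.12 + 168.31 = 6.19
Current account = (-3058.62) + (-95.08) + 241.85 + 6.19 = -2905.66
(Excluded from the current account — financial account: borrowing by resident firms from foreign banks 662.43, foreign purchases of equities on the domestic stock exchange 409.72, increase in resident deposits held at foreign banks 405.99, foreign purchases of domestic corporate bonds 1277.25; capital account: acquisition of foreign patents and trademarks (non-produced assets) 118.62, capital transfers received from emigrants 96.84.)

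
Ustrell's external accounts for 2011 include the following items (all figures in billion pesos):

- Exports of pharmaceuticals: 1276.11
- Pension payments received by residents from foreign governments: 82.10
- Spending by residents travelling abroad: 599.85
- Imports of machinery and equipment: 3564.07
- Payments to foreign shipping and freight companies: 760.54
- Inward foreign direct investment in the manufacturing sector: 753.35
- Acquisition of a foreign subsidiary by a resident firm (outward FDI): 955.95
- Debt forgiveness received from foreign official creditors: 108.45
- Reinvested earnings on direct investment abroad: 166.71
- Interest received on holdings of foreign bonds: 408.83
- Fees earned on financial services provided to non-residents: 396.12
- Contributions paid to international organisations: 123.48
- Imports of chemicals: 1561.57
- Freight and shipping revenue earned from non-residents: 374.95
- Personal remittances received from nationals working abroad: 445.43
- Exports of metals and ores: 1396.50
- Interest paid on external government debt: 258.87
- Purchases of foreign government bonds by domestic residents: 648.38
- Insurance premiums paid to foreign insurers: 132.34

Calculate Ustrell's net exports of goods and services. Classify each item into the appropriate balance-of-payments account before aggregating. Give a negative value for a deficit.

-3174.69

Goods: 1276.11 + 1396.50 - 1561.57 - 3564.07 = -2453.03
Services: 374.95 - 599.85 - 760.54 - 132.34 + 396.12 = -721.66
Trade balance = -2453.03 + (-721.66) = -3174.69
(Excluded from the trade balance — secondary income: pension payments received by residents from foreign governments 82.10, contributions paid to international organisations 123.48, personal remittances received from nationals working abroad 445.43; financial account: inward foreign direct investment in the manufacturing sector 753.35, acquisition of a foreign subsidiary by a resident firm (outward FDI) 955.95, purchases of foreign government bonds by domestic residents 648.38; capital account: debt forgiveness received from foreign official creditors 108.45; primary income: reinvested earnings on direct investment abroad 166.71, interest received on holdings of foreign bonds 408.83, interest paid on external government debt 258.87.)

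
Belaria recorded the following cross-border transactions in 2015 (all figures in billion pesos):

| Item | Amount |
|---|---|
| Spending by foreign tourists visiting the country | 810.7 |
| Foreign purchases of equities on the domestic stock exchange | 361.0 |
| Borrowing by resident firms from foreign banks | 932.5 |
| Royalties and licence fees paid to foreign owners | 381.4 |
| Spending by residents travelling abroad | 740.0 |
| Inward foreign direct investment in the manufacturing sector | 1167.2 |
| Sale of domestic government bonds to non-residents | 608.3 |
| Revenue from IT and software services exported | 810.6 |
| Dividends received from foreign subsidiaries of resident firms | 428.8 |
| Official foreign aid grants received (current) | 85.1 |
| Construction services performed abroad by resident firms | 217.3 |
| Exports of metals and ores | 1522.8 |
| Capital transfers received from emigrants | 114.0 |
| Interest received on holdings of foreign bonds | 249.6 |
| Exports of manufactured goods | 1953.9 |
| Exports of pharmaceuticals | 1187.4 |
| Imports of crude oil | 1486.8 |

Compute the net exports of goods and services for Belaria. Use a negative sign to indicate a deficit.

3894.5

Goods: -1486.8 + 1187.4 + 1953.9 + 1522.8 = 3177.3
Services: 217.3 + 810.7 - 381.4 - 740.0 + 810.6 = 717.2
Trade balance = 3177.3 + 717.2 = 3894.5
(Excluded from the trade balance — financial account: foreign purchases of equities on the domestic stock exchange 361.0, borrowing by resident firms from foreign banks 932.5, inward foreign direct investment in the manufacturing sector 1167.2, sale of domestic government bonds to non-residents 608.3; primary income: dividends received from foreign subsidiaries of resident firms 428.8, interest received on holdings of foreign bonds 249.6; secondary income: official foreign aid grants received (current) 85.1; capital account: capital transfers received from emigrants 114.0.)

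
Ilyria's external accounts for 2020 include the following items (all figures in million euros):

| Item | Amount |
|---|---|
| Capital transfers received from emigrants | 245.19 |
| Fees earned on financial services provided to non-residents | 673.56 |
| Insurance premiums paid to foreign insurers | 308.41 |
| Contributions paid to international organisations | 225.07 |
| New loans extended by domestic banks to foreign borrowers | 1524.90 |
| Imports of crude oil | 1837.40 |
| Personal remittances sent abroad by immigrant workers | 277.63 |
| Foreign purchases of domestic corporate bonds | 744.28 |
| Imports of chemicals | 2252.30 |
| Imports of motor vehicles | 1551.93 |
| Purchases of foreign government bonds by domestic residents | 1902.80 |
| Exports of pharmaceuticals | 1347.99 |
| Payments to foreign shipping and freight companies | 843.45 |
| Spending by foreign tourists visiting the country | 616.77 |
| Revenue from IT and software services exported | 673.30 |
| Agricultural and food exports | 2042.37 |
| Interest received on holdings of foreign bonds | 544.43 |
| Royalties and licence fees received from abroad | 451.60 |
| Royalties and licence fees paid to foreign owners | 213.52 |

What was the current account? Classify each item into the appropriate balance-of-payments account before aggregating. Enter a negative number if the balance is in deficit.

Goods: 1347.99 - 1837.40 - 2252.30 - 1551.93 + 2042.37 = -2251.27
Services: -843.45 - 213.52 + 673.30 + 616.77 + 451.60 + 673.56 - 308.41 = 1049.85
Primary income: 544.43
Secondary income: -277.63 - 225.07 = -502.70
Current account = (-2251.27) + 1049.85 + 544.43 + (-502.70) = -1159.69
(Excluded from the current account — capital account: capital transfers received from emigrants 245.19; financial account: new loans extended by domestic banks to foreign borrowers 1524.90, foreign purchases of domestic corporate bonds 744.28, purchases of foreign government bonds by domestic residents 1902.80.)

-1159.69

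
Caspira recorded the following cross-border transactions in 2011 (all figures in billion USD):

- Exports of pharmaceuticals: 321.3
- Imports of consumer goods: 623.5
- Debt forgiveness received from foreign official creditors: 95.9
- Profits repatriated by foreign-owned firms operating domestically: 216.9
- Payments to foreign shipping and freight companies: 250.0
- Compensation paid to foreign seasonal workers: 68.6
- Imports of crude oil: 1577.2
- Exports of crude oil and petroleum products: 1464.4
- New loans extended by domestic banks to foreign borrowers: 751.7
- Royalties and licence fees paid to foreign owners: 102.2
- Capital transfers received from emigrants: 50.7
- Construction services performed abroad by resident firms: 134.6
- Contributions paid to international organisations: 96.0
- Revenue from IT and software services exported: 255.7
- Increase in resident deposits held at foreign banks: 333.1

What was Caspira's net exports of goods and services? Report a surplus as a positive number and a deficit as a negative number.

-376.9

Goods: -1577.2 - 623.5 + 321.3 + 1464.4 = -415.0
Services: -250.0 - 102.2 + 255.7 + 134.6 = 38.1
Trade balance = -415.0 + 38.1 = -376.9
(Excluded from the trade balance — capital account: debt forgiveness received from foreign official creditors 95.9, capital transfers received from emigrants 50.7; primary income: profits repatriated by foreign-owned firms operating domestically 216.9, compensation paid to foreign seasonal workers 68.6; financial account: new loans extended by domestic banks to foreign borrowers 751.7, increase in resident deposits held at foreign banks 333.1; secondary income: contributions paid to international organisations 96.0.)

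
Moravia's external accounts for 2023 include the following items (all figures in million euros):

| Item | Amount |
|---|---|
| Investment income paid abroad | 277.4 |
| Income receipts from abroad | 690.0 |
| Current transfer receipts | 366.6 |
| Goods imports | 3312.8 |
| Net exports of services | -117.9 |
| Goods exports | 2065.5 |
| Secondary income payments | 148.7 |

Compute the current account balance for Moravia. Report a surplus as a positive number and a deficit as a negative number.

Goods balance = 2065.5 - 3312.8 = -1247.3
Services balance = -117.9
Trade balance (goods + services) = -1247.3 + (-117.9) = -1365.2
Net primary income = 690.0 - 277.4 = 412.6
Net secondary income = 366.6 - 148.7 = 217.9
Current account = -1365.2 + 412.6 + 217.9 = -734.7

-734.7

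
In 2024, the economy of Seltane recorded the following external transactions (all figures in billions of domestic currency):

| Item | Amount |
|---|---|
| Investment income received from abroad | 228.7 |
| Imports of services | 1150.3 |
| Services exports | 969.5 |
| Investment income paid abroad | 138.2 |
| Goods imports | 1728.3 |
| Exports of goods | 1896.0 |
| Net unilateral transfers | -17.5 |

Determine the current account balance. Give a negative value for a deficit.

59.9

Goods balance = 1896.0 - 1728.3 = 167.7
Services balance = 969.5 - 1150.3 = -180.8
Trade balance (goods + services) = 167.7 + (-180.8) = -13.1
Net primary income = 228.7 - 138.2 = 90.5
Net secondary income = -17.5
Current account = -13.1 + 90.5 + (-17.5) = 59.9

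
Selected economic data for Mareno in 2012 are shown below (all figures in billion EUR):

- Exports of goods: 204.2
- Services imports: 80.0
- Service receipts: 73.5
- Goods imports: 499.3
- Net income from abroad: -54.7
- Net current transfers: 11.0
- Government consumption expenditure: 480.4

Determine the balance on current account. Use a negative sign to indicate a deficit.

-345.3

Goods balance = 204.2 - 499.3 = -295.1
Services balance = 73.5 - 80.0 = -6.5
Trade balance (goods + services) = -295.1 + (-6.5) = -301.6
Net primary income = -54.7
Net secondary income = 11.0
Current account = -301.6 + (-54.7) + 11.0 = -345.3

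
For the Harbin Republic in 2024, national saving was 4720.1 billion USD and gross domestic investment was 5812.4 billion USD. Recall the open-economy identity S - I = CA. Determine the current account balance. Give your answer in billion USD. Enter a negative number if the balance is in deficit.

-1092.3

CA = S - I = 4720.1 - 5812.4 = -1092.3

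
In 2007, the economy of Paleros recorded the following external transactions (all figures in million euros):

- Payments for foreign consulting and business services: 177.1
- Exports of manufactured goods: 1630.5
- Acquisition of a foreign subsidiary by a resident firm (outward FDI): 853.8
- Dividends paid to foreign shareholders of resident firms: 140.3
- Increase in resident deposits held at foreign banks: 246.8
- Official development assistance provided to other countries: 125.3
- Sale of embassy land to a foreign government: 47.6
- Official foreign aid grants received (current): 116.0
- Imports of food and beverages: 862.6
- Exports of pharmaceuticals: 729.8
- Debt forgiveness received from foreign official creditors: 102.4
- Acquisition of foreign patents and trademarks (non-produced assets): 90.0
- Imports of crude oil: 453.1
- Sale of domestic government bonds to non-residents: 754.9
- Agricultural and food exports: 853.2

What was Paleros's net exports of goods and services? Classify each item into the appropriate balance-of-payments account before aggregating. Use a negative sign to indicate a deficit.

Goods: -453.1 - 862.6 + 1630.5 + 729.8 + 853.2 = 1897.8
Services: -177.1
Trade balance = 1897.8 + (-177.1) = 1720.7
(Excluded from the trade balance — financial account: acquisition of a foreign subsidiary by a resident firm (outward FDI) 853.8, increase in resident deposits held at foreign banks 246.8, sale of domestic government bonds to non-residents 754.9; primary income: dividends paid to foreign shareholders of resident firms 140.3; secondary income: official development assistance provided to other countries 125.3, official foreign aid grants received (current) 116.0; capital account: sale of embassy land to a foreign government 47.6, debt forgiveness received from foreign official creditors 102.4, acquisition of foreign patents and trademarks (non-produced assets) 90.0.)

1720.7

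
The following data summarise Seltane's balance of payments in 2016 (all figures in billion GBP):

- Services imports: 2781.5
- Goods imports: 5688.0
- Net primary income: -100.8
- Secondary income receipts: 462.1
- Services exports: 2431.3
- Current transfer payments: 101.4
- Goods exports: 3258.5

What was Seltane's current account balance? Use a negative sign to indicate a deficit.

-2519.8

Goods balance = 3258.5 - 5688.0 = -2429.5
Services balance = 2431.3 - 2781.5 = -350.2
Trade balance (goods + services) = -2429.5 + (-350.2) = -2779.7
Net primary income = -100.8
Net secondary income = 462.1 - 101.4 = 360.7
Current account = -2779.7 + (-100.8) + 360.7 = -2519.8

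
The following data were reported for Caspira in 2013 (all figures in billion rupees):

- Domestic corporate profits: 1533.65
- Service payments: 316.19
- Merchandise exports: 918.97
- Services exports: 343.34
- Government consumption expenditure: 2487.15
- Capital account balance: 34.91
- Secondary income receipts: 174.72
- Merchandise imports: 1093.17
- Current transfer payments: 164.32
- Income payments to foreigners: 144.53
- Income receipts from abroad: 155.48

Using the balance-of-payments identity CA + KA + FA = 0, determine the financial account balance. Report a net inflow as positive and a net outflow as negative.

90.79

Goods balance = 918.97 - 1093.17 = -174.20
Services balance = 343.34 - 316.19 = 27.15
Trade balance (goods + services) = -174.20 + 27.15 = -147.05
Net primary income = 155.48 - 144.53 = 10.95
Net secondary income = 174.72 - 164.32 = 10.40
Current account = -147.05 + 10.95 + 10.40 = -125.70
Financial account = -(-125.70 + 34.91) = 90.79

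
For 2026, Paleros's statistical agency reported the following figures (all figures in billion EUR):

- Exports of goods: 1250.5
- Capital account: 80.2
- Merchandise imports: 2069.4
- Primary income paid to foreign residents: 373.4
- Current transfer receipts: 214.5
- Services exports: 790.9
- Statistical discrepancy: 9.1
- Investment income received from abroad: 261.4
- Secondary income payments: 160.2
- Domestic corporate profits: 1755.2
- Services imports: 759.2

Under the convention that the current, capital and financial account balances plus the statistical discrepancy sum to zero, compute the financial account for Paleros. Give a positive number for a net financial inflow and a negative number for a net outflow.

Goods balance = 1250.5 - 2069.4 = -818.9
Services balance = 790.9 - 759.2 = 31.7
Trade balance (goods + services) = -818.9 + 31.7 = -787.2
Net primary income = 261.4 - 373.4 = -112.0
Net secondary income = 214.5 - 160.2 = 54.3
Current account = -787.2 + (-112.0) + 54.3 = -844.9
Financial account = -(-844.9 + 80.2 + 9.1) = 755.6

755.6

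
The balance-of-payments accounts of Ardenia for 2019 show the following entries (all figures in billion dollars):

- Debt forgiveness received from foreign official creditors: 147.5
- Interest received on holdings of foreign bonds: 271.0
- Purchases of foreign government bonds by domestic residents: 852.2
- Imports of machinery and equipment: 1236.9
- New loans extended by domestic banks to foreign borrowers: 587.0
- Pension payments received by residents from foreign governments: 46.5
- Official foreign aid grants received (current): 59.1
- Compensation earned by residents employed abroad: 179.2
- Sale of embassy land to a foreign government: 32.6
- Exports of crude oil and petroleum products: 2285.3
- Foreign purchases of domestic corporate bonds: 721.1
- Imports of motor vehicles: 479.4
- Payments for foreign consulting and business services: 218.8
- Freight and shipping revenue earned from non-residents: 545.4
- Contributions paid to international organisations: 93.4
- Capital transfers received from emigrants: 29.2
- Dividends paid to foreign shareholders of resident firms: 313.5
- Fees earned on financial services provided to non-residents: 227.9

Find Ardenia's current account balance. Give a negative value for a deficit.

Goods: -479.4 + 2285.3 - 1236.9 = 569.0
Services: -218.8 + 227.9 + 545.4 = 554.5
Primary income: 179.2 + 271.0 - 313.5 = 136.7
Secondary income: 46.5 + 59.1 - 93.4 = 12.2
Current account = 569.0 + 554.5 + 136.7 + 12.2 = 1272.4
(Excluded from the current account — capital account: debt forgiveness received from foreign official creditors 147.5, sale of embassy land to a foreign government 32.6, capital transfers received from emigrants 29.2; financial account: purchases of foreign government bonds by domestic residents 852.2, new loans extended by domestic banks to foreign borrowers 587.0, foreign purchases of domestic corporate bonds 721.1.)

1272.4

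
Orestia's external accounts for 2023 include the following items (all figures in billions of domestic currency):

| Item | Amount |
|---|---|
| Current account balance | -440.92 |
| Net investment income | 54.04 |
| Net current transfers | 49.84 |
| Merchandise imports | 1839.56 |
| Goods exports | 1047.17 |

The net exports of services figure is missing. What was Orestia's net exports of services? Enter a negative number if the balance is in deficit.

247.59

Current account = goods balance + services balance + net primary income + net secondary income
Sum of the known components = -688.51
Net exports of services = CA - (known components) = -440.92 - (-688.51) = 247.59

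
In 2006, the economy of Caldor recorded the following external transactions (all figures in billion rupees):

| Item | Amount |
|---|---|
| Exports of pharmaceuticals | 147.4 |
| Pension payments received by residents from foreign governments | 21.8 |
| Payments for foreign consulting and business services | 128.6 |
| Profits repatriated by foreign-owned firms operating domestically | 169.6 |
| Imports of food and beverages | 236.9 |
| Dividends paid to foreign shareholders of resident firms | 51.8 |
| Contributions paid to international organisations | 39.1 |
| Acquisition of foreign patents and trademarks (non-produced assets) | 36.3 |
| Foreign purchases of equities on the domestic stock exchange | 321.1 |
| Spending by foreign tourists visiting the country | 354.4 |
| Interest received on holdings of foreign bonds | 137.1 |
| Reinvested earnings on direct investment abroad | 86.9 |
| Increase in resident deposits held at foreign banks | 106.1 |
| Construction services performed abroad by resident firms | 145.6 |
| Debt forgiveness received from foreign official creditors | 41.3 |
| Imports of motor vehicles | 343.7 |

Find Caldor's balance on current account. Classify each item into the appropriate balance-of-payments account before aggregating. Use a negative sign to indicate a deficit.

Goods: -343.7 - 236.9 + 147.4 = -433.2
Services: -128.6 + 145.6 + 354.4 = 371.4
Primary income: 137.1 + 86.9 - 169.6 - 51.8 = 2.6
Secondary income: 21.8 - 39.1 = -17.3
Current account = (-433.2) + 371.4 + 2.6 + (-17.3) = -76.5
(Excluded from the current account — capital account: acquisition of foreign patents and trademarks (non-produced assets) 36.3, debt forgiveness received from foreign official creditors 41.3; financial account: foreign purchases of equities on the domestic stock exchange 321.1, increase in resident deposits held at foreign banks 106.1.)

-76.5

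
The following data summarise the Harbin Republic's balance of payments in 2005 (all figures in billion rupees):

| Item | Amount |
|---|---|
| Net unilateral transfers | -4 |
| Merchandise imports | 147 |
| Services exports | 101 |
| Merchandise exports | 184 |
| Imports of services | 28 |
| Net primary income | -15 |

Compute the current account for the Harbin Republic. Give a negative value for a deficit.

91

Goods balance = 184 - 147 = 37
Services balance = 101 - 28 = 73
Trade balance (goods + services) = 37 + 73 = 110
Net primary income = -15
Net secondary income = -4
Current account = 110 + (-15) + (-4) = 91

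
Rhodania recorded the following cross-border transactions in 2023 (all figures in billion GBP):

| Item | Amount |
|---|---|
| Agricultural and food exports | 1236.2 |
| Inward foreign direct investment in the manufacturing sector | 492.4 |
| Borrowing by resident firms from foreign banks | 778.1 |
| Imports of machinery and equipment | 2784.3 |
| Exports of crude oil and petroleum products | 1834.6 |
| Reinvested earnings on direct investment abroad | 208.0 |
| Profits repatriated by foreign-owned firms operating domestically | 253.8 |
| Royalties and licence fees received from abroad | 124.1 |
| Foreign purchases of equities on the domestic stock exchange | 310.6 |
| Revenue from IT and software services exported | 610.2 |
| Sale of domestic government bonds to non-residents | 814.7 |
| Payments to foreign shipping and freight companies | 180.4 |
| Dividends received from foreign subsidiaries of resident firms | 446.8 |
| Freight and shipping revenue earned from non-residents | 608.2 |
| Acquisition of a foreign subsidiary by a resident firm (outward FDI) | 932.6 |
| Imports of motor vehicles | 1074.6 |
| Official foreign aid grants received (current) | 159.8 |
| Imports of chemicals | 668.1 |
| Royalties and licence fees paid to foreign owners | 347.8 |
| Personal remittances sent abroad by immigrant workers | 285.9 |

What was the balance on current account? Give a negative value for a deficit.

Goods: -668.1 + 1236.2 - 2784.3 + 1834.6 - 1074.6 = -1456.2
Services: 608.2 - 180.4 + 610.2 + 124.1 - 347.8 = 814.3
Primary income: 208.0 - 253.8 + 446.8 = 401.0
Secondary income: -285.9 + 159.8 = -126.1
Current account = (-1456.2) + 814.3 + 401.0 + (-126.1) = -367.0
(Excluded from the current account — financial account: inward foreign direct investment in the manufacturing sector 492.4, borrowing by resident firms from foreign banks 778.1, foreign purchases of equities on the domestic stock exchange 310.6, sale of domestic government bonds to non-residents 814.7, acquisition of a foreign subsidiary by a resident firm (outward FDI) 932.6.)

-367.0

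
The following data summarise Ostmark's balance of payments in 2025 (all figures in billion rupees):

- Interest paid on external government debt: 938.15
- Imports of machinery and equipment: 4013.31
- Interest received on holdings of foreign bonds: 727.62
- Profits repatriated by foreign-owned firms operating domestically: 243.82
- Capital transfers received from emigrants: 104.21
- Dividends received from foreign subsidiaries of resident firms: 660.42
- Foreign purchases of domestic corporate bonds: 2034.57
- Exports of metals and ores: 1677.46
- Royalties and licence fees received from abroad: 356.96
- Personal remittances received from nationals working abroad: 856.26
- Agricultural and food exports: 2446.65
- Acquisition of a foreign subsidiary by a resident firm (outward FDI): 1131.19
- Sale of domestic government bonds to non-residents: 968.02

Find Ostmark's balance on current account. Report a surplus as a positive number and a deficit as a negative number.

1530.09

Goods: -4013.31 + 1677.46 + 2446.65 = 110.80
Services: 356.96
Primary income: -938.15 + 660.42 + 727.62 - 243.82 = 206.07
Secondary income: 856.26
Current account = 110.80 + 356.96 + 206.07 + 856.26 = 1530.09
(Excluded from the current account — capital account: capital transfers received from emigrants 104.21; financial account: foreign purchases of domestic corporate bonds 2034.57, acquisition of a foreign subsidiary by a resident firm (outward FDI) 1131.19, sale of domestic government bonds to non-residents 968.02.)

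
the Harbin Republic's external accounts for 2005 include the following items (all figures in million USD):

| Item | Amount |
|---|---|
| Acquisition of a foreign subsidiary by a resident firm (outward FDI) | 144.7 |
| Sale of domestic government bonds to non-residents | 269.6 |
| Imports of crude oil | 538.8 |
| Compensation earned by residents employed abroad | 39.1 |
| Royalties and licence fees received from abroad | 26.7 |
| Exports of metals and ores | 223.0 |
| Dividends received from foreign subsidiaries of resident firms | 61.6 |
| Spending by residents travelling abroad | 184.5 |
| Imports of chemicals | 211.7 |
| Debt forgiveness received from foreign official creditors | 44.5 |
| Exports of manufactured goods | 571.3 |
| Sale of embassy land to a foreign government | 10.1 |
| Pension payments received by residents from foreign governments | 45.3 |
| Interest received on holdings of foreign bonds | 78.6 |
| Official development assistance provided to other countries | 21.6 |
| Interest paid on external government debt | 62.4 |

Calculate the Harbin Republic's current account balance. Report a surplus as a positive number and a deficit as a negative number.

Goods: -211.7 - 538.8 + 223.0 + 571.3 = 43.8
Services: -184.5 + 26.7 = -157.8
Primary income: 39.1 + 78.6 - 62.4 + 61.6 = 116.9
Secondary income: -21.6 + 45.3 = 23.7
Current account = 43.8 + (-157.8) + 116.9 + 23.7 = 26.6
(Excluded from the current account — financial account: acquisition of a foreign subsidiary by a resident firm (outward FDI) 144.7, sale of domestic government bonds to non-residents 269.6; capital account: debt forgiveness received from foreign official creditors 44.5, sale of embassy land to a foreign government 10.1.)

26.6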